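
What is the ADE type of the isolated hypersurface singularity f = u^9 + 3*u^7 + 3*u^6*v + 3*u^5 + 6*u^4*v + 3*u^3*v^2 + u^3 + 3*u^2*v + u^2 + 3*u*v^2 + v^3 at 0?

A2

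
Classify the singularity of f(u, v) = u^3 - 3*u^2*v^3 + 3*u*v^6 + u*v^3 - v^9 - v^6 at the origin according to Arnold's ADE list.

The Hessian of f at 0 has rank 0. Corank 2; j^3 = u^3 is a perfect cube, so E-series; the 4-jet and mu = 7 give E_7.

E_7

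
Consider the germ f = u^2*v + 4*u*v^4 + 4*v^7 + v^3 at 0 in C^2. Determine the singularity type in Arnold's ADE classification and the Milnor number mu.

The Hessian of f at 0 has rank 0. Corank 2; j^3 = v*(u^2 + v^2) splits into three distinct lines over C (the quadratic factor has nonzero discriminant), so D_4.

Type D_4, Milnor number mu = 4.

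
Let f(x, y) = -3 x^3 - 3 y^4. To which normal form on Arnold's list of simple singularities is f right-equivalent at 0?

The Hessian of f at 0 has rank 0. Corank 2; j^3 = -3*x^3 is a perfect cube, so E-series; the 4-jet and mu = 6 give E_6.

E6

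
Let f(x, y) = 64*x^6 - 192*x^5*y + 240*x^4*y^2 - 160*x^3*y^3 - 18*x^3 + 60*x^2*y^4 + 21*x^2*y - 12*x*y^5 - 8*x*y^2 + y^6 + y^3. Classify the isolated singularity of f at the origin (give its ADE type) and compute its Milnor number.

Type D7, Milnor number mu = 7.

The Hessian of f at 0 has rank 0. Corank 2; j^3 = -(2*x - y)*(3*x - y)^2 has shape L^2 M (L != M), so D-series; mu = 7 gives D_7.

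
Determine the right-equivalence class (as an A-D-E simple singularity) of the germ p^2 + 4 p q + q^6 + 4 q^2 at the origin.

The Hessian of f at 0 is [[2, 4], [4, 8]] with rank 1, so corank 1. A Groebner basis of the Jacobian ideal J(f) in C{p,q} is {q^5, p + 2*q}; counting standard monomials gives mu = 5. Corank 1: A-series; mu = 5 gives A_5.

A_{5}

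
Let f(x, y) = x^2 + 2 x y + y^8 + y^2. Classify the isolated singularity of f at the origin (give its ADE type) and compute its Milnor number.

The Hessian of f at 0 has rank 1. Corank 1: A-series; mu = 7 gives A_7.

Type A_{7}, Milnor number mu = 7.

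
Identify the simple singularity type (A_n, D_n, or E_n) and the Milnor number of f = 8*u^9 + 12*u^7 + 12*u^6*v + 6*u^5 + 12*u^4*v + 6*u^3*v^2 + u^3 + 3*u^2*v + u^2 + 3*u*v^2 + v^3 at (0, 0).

The Hessian of f at 0 has rank 1. Corank 1: A-series; mu = 2 gives A_2.

Type A2, Milnor number mu = 2.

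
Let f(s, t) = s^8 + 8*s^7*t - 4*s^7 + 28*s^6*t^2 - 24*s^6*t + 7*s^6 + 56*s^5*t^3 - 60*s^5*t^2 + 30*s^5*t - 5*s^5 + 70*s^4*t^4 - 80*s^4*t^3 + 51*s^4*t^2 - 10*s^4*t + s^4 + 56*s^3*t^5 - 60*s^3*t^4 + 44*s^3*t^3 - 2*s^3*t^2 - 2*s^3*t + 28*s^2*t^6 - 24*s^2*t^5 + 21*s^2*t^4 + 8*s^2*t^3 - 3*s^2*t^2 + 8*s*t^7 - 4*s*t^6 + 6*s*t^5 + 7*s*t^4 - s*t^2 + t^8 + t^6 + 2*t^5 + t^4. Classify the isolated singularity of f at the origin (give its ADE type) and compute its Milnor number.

The Hessian of f at 0 has rank 0. Corank 2; j^3 = -s*t^2 has shape L^2 M (L != M), so D-series; mu = 5 gives D_5.

Type D_{5}, Milnor number mu = 5.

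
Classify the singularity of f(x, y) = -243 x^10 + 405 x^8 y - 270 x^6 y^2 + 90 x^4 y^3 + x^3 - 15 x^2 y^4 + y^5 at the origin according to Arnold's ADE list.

E8

The Hessian of f at 0 is [[0, 0], [0, 0]] with rank 0, so corank 2. A Groebner basis of the Jacobian ideal J(f) in C{x,y} is {y^4, x^2}; counting standard monomials gives mu = 8. Corank 2; j^3 = x^3 is a perfect cube, so E-series; the 5-jet and mu = 8 give E_8.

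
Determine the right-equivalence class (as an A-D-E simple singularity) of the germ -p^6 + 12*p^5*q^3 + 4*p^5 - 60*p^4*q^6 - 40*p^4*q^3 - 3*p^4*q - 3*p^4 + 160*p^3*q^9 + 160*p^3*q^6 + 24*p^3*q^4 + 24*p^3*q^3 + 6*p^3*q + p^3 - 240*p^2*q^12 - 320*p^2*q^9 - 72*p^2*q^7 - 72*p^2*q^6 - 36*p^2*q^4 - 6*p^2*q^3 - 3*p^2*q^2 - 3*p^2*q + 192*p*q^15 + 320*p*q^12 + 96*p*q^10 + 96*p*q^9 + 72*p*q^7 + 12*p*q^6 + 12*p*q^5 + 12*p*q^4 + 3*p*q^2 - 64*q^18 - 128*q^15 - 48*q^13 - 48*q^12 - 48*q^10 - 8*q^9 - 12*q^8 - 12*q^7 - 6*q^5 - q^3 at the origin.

E_{8}

The Hessian of f at 0 has rank 0. Corank 2; j^3 = (p - q)^3 is a perfect cube, so E-series; the 5-jet and mu = 8 give E_8.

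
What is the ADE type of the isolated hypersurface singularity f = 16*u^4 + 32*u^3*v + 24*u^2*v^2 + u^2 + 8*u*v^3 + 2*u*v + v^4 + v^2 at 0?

A_{3}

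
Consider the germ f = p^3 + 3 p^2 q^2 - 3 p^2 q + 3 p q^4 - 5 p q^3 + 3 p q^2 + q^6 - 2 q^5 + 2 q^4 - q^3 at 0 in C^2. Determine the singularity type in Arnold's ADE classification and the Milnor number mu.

The Hessian of f at 0 is [[0, 0], [0, 0]] with rank 0, so corank 2. A Groebner basis of the Jacobian ideal J(f) in C{p,q} is {-p^2 + 2*p*q + q^4 - q^3/3 - q^2, p^3 + 4*p^2 - 8*p*q + q^3/3 + 4*q^2, p^2*q + 7*p^2/3 - 14*p*q/3 - 2*q^3/9 + 7*q^2/3, p^2 + p*q^2 - 2*p*q - 2*q^3/3 + q^2}; counting standard monomials gives mu = 7. Corank 2; j^3 = (p - q)^3 is a perfect cube, so E-series; the 4-jet and mu = 7 give E_7.

Type E_{7}, Milnor number mu = 7.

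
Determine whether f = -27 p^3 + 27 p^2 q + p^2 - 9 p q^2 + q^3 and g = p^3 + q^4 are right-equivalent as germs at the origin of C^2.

No.

The Hessian of f at 0 is [[2, 0], [0, 0]] with rank 1, so corank 1. A Groebner basis of the Jacobian ideal J(f) in C{p,q} is {q^2, p}; counting standard monomials gives mu = 2. Corank 1: A-series; mu = 2 gives A_2. The Hessian of g at 0 is [[0, 0], [0, 0]] with rank 0, so corank 2. A Groebner basis of the Jacobian ideal J(g) in C{p,q} is {q^3, p^2}; counting standard monomials gives mu = 6. Corank 2; j^3 = p^3 is a perfect cube, so E-series; the 4-jet and mu = 6 give E_6. f is A_2 but g is E_6, hence not right-equivalent.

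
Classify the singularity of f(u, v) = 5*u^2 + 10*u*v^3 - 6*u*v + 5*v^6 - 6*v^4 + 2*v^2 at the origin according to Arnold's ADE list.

The Hessian of f at 0 is [[10, -6], [-6, 4]] with rank 2, so corank 0. A Groebner basis of the Jacobian ideal J(f) in C{u,v} is {u, v}; counting standard monomials gives mu = 1. Corank 0: nondegenerate Morse point, so A_1.

A_{1}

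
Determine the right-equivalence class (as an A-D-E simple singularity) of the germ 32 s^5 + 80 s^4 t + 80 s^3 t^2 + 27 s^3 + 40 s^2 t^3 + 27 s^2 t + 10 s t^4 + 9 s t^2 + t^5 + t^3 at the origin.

E_8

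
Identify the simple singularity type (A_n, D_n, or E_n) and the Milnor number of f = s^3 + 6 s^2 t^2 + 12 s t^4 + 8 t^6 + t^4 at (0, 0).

The Hessian of f at 0 has rank 0. Corank 2; j^3 = s^3 is a perfect cube, so E-series; the 4-jet and mu = 6 give E_6.

Type E_{6}, Milnor number mu = 6.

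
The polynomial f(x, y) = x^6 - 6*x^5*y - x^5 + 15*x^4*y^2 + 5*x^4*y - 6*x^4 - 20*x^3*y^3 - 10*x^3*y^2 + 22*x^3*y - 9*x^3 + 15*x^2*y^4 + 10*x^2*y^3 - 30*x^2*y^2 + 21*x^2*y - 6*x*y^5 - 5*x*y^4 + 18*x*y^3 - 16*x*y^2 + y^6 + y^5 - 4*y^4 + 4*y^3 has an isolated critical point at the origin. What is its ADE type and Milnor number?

Type D7, Milnor number mu = 7.

The Hessian of f at 0 is [[0, 0], [0, 0]] with rank 0, so corank 2. A Groebner basis of the Jacobian ideal J(f) in C{x,y} is {-5589*x^2/17 + 8586*x*y/17 + y^4 + 42*y^3/17 - 3240*y^2/17, x^3 + 240*x^2/17 - 382*x*y/17 - 22*y^3/51 + 148*y^2/17, x^2*y + 234*x^2/17 - 375*x*y/17 - 89*y^3/153 + 146*y^2/17, 171*x^2/17 + x*y^2 - 276*x*y/17 - 118*y^3/153 + 108*y^2/17}; counting standard monomials gives mu = 7. Corank 2; j^3 = -(x - y)*(3*x - 2*y)^2 has shape L^2 M (L != M), so D-series; mu = 7 gives D_7.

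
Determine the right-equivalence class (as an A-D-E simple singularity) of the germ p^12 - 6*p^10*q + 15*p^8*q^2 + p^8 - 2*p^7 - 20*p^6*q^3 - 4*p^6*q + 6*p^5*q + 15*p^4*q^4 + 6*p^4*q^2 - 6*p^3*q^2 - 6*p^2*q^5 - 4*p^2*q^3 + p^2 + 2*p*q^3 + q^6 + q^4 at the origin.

The Hessian of f at 0 is [[2, 0], [0, 0]] with rank 1, so corank 1. A Groebner basis of the Jacobian ideal J(f) in C{p,q} is {q^3, p}; counting standard monomials gives mu = 3. Corank 1: A-series; mu = 3 gives A_3.

A_{3}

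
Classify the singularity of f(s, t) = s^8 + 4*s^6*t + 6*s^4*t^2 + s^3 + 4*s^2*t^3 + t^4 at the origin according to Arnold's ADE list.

E_6

The Hessian of f at 0 has rank 0. Corank 2; j^3 = s^3 is a perfect cube, so E-series; the 4-jet and mu = 6 give E_6.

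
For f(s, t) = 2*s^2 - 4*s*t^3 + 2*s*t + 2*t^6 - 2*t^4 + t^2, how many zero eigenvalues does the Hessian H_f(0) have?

0

Hessian at 0 has rank 2.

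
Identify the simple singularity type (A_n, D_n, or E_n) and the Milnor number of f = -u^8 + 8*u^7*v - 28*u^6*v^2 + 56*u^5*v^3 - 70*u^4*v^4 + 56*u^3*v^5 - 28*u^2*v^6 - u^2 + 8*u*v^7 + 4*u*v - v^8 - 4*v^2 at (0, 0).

Type A7, Milnor number mu = 7.

The Hessian of f at 0 is [[-2, 4], [4, -8]] with rank 1, so corank 1. A Groebner basis of the Jacobian ideal J(f) in C{u,v} is {v^7, u - 2*v}; counting standard monomials gives mu = 7. Corank 1: A-series; mu = 7 gives A_7.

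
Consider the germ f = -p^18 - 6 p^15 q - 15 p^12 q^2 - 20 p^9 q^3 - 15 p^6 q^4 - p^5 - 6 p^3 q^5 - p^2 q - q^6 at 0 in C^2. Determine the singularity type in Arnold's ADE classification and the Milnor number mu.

The Hessian of f at 0 has rank 0. Corank 2; j^3 = -p^2*q has shape L^2 M (L != M), so D-series; mu = 7 gives D_7.

Type D_{7}, Milnor number mu = 7.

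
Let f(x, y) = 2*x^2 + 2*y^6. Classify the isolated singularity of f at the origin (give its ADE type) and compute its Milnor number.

Type A_5, Milnor number mu = 5.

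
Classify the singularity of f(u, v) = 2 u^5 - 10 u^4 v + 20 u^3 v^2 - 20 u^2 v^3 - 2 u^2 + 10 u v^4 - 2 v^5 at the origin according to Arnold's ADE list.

The Hessian of f at 0 is [[-4, 0], [0, 0]] with rank 1, so corank 1. A Groebner basis of the Jacobian ideal J(f) in C{u,v} is {v^4, u}; counting standard monomials gives mu = 4. Corank 1: A-series; mu = 4 gives A_4.

A4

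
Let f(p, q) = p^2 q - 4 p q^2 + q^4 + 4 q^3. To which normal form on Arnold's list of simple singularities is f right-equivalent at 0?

D5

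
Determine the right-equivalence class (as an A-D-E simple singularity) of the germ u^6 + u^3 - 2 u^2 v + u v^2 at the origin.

D7

The Hessian of f at 0 has rank 0. Corank 2; j^3 = u*(u - v)^2 has shape L^2 M (L != M), so D-series; mu = 7 gives D_7.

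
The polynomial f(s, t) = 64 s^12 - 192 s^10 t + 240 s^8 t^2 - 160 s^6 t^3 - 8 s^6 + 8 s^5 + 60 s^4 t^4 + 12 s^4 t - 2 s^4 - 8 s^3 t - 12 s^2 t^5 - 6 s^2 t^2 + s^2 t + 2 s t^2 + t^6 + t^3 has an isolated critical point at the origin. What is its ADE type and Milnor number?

The Hessian of f at 0 is [[0, 0], [0, 0]] with rank 0, so corank 2. A Groebner basis of the Jacobian ideal J(f) in C{s,t} is {5*s^2/18 + 59*s*t/72 + t^4 - 19*t^3/36 + 13*t^2/24, s^3 - s^2/3 - s*t/12 - t^3/6 + t^2/4, s^2*t - s*t/2 - t^2/2, s^2/9 + s*t^2 + 19*s*t/36 + 7*t^3/18 + 5*t^2/12}; counting standard monomials gives mu = 7. Corank 2; j^3 = t*(s + t)^2 has shape L^2 M (L != M), so D-series; mu = 7 gives D_7.

Type D_7, Milnor number mu = 7.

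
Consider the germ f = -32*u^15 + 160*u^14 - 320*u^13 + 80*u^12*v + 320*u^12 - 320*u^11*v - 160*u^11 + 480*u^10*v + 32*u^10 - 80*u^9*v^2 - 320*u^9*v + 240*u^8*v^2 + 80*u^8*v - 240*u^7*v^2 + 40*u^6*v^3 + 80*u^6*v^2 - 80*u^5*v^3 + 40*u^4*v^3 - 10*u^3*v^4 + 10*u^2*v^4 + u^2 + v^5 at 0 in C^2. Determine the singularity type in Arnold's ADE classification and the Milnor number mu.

Type A4, Milnor number mu = 4.

The Hessian of f at 0 has rank 1. Corank 1: A-series; mu = 4 gives A_4.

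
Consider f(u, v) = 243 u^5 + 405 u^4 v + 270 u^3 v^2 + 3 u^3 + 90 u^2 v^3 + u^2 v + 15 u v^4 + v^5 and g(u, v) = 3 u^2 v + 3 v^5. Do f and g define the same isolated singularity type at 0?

Yes.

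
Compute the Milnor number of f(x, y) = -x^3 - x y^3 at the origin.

7

The Hessian of f at 0 is [[0, 0], [0, 0]] with rank 0, so corank 2. A Groebner basis of the Jacobian ideal J(f) in C{x,y} is {x^3, x*y^2, 3*x^2 + y^3}; counting standard monomials gives mu = 7. Corank 2; j^3 = -x^3 is a perfect cube, so E-series; the 4-jet and mu = 7 give E_7.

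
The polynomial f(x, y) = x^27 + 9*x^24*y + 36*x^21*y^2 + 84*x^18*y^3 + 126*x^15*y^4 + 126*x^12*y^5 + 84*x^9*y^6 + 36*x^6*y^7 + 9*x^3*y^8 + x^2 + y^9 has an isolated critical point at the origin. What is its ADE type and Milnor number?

The Hessian of f at 0 is [[2, 0], [0, 0]] with rank 1, so corank 1. A Groebner basis of the Jacobian ideal J(f) in C{x,y} is {y^8, x}; counting standard monomials gives mu = 8. Corank 1: A-series; mu = 8 gives A_8.

Type A_{8}, Milnor number mu = 8.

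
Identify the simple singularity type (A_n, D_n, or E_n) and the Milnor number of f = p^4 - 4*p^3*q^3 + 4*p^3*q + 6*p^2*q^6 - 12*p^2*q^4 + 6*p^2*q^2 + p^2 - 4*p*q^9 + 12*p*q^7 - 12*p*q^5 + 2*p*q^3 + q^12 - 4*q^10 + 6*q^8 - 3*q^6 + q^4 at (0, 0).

The Hessian of f at 0 has rank 1. Corank 1: A-series; mu = 3 gives A_3.

Type A3, Milnor number mu = 3.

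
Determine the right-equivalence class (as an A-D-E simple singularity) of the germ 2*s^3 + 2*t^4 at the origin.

The Hessian of f at 0 has rank 0. Corank 2; j^3 = 2*s^3 is a perfect cube, so E-series; the 4-jet and mu = 6 give E_6.

E_{6}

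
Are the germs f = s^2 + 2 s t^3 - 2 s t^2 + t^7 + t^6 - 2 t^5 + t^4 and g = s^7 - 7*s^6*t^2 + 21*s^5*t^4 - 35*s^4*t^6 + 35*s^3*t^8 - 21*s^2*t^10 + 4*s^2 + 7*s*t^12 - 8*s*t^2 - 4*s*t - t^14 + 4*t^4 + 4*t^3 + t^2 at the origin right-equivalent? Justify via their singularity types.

Yes.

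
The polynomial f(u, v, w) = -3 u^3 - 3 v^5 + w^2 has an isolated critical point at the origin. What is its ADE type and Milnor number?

The Hessian of f at 0 has rank 1. Corank 2; j^3 = -3*u^3 is a perfect cube, so E-series; the 5-jet and mu = 8 give E_8.

Type E8, Milnor number mu = 8.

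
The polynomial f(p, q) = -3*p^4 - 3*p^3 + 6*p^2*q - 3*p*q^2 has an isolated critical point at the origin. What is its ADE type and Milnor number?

Type D5, Milnor number mu = 5.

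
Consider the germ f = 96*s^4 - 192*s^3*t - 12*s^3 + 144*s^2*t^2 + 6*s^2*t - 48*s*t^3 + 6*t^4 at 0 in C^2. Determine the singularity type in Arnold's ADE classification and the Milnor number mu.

Type D_5, Milnor number mu = 5.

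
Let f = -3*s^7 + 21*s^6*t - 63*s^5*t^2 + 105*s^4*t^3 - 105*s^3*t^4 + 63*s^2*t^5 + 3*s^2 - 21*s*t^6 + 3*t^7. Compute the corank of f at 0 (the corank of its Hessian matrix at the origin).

The Hessian at 0 is [[6, 0], [0, 0]] of rank 1; hence corank 1.

1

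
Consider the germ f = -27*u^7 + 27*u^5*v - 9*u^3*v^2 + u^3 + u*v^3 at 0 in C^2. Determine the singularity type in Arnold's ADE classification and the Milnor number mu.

The Hessian of f at 0 has rank 0. Corank 2; j^3 = u^3 is a perfect cube, so E-series; the 4-jet and mu = 7 give E_7.

Type E_7, Milnor number mu = 7.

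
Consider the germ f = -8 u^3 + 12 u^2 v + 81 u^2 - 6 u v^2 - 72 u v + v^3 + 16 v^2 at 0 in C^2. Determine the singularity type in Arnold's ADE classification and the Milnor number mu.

The Hessian of f at 0 has rank 1. Corank 1: A-series; mu = 2 gives A_2.

Type A2, Milnor number mu = 2.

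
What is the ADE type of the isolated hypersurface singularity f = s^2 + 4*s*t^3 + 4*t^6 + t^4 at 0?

A_{3}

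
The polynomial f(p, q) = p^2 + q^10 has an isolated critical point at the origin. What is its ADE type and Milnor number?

Type A_9, Milnor number mu = 9.

The Hessian of f at 0 is [[2, 0], [0, 0]] with rank 1, so corank 1. A Groebner basis of the Jacobian ideal J(f) in C{p,q} is {q^9, p}; counting standard monomials gives mu = 9. Corank 1: A-series; mu = 9 gives A_9.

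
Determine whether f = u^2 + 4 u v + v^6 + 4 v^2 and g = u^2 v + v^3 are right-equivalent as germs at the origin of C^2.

No.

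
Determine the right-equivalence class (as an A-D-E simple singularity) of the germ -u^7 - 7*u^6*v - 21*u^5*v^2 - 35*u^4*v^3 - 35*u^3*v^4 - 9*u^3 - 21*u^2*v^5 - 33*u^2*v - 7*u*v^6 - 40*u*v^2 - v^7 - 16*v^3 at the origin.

D8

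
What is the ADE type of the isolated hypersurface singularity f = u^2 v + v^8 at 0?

D9

The Hessian of f at 0 has rank 0. Corank 2; j^3 = u^2*v has shape L^2 M (L != M), so D-series; mu = 9 gives D_9.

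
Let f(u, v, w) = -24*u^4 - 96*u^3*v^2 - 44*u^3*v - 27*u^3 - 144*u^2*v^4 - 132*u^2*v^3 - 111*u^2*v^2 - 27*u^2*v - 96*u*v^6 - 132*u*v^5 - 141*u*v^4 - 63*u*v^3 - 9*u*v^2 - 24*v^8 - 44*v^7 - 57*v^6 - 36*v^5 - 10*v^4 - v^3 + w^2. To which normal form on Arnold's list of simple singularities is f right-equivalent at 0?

E_{7}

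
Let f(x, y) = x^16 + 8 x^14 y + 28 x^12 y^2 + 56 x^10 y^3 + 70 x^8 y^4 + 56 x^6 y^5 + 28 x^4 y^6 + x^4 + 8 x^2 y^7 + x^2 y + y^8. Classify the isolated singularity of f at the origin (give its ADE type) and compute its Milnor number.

Type D_{9}, Milnor number mu = 9.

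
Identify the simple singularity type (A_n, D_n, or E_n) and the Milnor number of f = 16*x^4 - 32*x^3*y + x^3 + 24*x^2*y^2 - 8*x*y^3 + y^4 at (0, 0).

Type E_{6}, Milnor number mu = 6.

The Hessian of f at 0 is [[0, 0], [0, 0]] with rank 0, so corank 2. A Groebner basis of the Jacobian ideal J(f) in C{x,y} is {y^4, x*y^2 - y^3/6, x^2}; counting standard monomials gives mu = 6. Corank 2; j^3 = x^3 is a perfect cube, so E-series; the 4-jet and mu = 6 give E_6.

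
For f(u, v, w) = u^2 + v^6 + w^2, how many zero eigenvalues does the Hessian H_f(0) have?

1

Hessian at 0 has rank 2.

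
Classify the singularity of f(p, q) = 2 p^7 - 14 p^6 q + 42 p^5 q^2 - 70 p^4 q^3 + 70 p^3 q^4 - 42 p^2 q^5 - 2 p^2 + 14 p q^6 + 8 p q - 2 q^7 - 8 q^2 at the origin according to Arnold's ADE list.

A_{6}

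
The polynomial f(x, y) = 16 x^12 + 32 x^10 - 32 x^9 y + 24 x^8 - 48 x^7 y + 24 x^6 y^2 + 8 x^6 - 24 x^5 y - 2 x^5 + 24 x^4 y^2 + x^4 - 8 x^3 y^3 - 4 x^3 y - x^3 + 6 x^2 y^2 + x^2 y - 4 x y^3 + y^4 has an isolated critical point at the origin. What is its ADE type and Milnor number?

Type D_{5}, Milnor number mu = 5.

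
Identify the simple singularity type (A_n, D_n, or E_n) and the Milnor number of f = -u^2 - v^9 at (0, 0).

Type A_{8}, Milnor number mu = 8.

The Hessian of f at 0 has rank 1. Corank 1: A-series; mu = 8 gives A_8.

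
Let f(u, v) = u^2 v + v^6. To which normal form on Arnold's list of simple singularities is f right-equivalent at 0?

The Hessian of f at 0 has rank 0. Corank 2; j^3 = u^2*v has shape L^2 M (L != M), so D-series; mu = 7 gives D_7.

D_{7}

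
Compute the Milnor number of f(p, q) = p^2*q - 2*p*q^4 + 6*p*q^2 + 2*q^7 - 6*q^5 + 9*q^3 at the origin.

The Hessian of f at 0 is [[0, 0], [0, 0]] with rank 0, so corank 2. A Groebner basis of the Jacobian ideal J(f) in C{p,q} is {p^2/6 + p*q^3 + 4*p*q + 21*q^2/2, -p*q + q^4 - 3*q^2, p^3 - 27*p*q^2 - 54*q^3, p^2*q + 6*p*q^2 + 9*q^3}; counting standard monomials gives mu = 8. Corank 2; j^3 = q*(p + 3*q)^2 has shape L^2 M (L != M), so D-series; mu = 8 gives D_8.

8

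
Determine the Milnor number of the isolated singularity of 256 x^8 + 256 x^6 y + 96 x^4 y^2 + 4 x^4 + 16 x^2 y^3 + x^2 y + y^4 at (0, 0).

5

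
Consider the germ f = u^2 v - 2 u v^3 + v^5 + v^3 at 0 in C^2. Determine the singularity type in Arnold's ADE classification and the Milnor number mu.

Type D4, Milnor number mu = 4.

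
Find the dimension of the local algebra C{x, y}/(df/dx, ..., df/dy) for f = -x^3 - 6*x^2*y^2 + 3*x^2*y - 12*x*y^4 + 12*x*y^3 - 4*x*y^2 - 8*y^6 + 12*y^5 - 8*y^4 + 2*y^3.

4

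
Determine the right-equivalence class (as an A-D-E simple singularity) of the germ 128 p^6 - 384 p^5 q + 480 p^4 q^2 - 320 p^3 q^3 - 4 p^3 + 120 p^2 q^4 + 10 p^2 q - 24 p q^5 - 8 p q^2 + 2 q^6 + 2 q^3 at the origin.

The Hessian of f at 0 is [[0, 0], [0, 0]] with rank 0, so corank 2. A Groebner basis of the Jacobian ideal J(f) in C{p,q} is {p*q/12 + q^5 - q^2/12, p*q^2 - q^3, p^2 - 3*p*q/2 + q^2/2}; counting standard monomials gives mu = 7. Corank 2; j^3 = -2*(p - q)^2*(2*p - q) has shape L^2 M (L != M), so D-series; mu = 7 gives D_7.

D7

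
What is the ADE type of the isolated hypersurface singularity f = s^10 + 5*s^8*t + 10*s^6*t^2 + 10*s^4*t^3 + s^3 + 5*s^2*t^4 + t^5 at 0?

E_8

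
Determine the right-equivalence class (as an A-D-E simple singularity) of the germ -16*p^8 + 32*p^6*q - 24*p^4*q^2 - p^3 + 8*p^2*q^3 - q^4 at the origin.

E_{6}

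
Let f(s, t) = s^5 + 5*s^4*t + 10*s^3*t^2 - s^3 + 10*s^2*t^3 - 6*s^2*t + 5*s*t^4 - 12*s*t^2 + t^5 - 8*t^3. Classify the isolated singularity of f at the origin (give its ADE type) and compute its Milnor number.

Type E_8, Milnor number mu = 8.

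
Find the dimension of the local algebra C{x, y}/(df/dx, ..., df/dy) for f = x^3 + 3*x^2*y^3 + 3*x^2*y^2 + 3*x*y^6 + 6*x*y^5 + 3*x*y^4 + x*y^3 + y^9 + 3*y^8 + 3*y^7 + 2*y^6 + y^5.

The Hessian of f at 0 has rank 0. Corank 2; j^3 = x^3 is a perfect cube, so E-series; the 4-jet and mu = 7 give E_7.

7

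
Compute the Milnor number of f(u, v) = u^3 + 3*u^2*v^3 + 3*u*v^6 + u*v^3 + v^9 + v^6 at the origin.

7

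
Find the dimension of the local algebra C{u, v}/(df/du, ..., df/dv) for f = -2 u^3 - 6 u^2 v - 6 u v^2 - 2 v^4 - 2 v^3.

The Hessian of f at 0 has rank 0. Corank 2; j^3 = -2*(u + v)^3 is a perfect cube, so E-series; the 4-jet and mu = 6 give E_6.

6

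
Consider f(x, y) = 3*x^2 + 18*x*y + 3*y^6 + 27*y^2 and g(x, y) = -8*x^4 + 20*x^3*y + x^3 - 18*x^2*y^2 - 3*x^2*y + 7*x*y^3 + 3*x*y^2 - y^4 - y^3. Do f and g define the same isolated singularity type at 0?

No.

The Hessian of f at 0 is [[6, 18], [18, 54]] with rank 1, so corank 1. A Groebner basis of the Jacobian ideal J(f) in C{x,y} is {y^5, x + 3*y}; counting standard monomials gives mu = 5. Corank 1: A-series; mu = 5 gives A_5. The Hessian of g at 0 is [[0, 0], [0, 0]] with rank 0, so corank 2. A Groebner basis of the Jacobian ideal J(g) in C{x,y} is {3*x^2/4 - 3*x*y/2 + y^4 - y^3/4 + 3*y^2/4, x^3 - 9*x^2/4 + 9*x*y/2 - y^3/4 - 9*y^2/4, x^2*y - 7*x^2/4 + 7*x*y/2 - 5*y^3/12 - 7*y^2/4, -x^2 + x*y^2 + 2*x*y - 2*y^3/3 - y^2}; counting standard monomials gives mu = 7. Corank 2; j^3 = (x - y)^3 is a perfect cube, so E-series; the 4-jet and mu = 7 give E_7. f is A_5 but g is E_7, hence not right-equivalent.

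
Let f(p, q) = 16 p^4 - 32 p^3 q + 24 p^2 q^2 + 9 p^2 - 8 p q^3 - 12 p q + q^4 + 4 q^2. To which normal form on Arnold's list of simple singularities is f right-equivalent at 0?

A_3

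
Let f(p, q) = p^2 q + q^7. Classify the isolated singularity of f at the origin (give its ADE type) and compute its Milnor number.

Type D8, Milnor number mu = 8.

The Hessian of f at 0 is [[0, 0], [0, 0]] with rank 0, so corank 2. A Groebner basis of the Jacobian ideal J(f) in C{p,q} is {p^2/7 + q^6, p^3, p*q}; counting standard monomials gives mu = 8. Corank 2; j^3 = p^2*q has shape L^2 M (L != M), so D-series; mu = 8 gives D_8.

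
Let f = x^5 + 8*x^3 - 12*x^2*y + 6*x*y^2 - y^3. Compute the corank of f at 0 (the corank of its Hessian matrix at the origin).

Hessian at 0 has rank 0.

2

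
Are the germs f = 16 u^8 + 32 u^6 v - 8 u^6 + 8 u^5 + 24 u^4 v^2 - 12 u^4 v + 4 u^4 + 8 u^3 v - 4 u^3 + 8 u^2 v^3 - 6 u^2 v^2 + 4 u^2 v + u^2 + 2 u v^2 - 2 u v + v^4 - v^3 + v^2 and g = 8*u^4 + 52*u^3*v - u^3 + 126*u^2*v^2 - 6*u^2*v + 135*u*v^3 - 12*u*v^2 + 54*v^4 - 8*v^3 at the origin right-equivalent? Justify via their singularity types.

No.

The Hessian of f at 0 has rank 1. Corank 1: A-series; mu = 2 gives A_2. The Hessian of g at 0 has rank 0. Corank 2; j^3 = -(u + 2*v)^3 is a perfect cube, so E-series; the 4-jet and mu = 7 give E_7. f is A_2 but g is E_7, hence not right-equivalent.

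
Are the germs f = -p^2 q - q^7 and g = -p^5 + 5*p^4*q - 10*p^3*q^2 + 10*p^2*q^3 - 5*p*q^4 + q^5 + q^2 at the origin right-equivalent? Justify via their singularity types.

The Hessian of f at 0 is [[0, 0], [0, 0]] with rank 0, so corank 2. A Groebner basis of the Jacobian ideal J(f) in C{p,q} is {p^2/7 + q^6, p^3, p*q}; counting standard monomials gives mu = 8. Corank 2; j^3 = -p^2*q has shape L^2 M (L != M), so D-series; mu = 8 gives D_8. The Hessian of g at 0 is [[0, 0], [0, 2]] with rank 1, so corank 1. A Groebner basis of the Jacobian ideal J(g) in C{p,q} is {p^4, q}; counting standard monomials gives mu = 4. Corank 1: A-series; mu = 4 gives A_4. f is D_8 but g is A_4, hence not right-equivalent.

No.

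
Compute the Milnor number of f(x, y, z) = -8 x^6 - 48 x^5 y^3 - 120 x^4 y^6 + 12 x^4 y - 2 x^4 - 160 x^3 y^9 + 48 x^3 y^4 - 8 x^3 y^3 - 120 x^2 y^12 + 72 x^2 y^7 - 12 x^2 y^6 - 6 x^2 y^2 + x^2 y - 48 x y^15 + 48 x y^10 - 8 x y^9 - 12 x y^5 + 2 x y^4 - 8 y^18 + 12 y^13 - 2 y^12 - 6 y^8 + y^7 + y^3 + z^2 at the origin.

4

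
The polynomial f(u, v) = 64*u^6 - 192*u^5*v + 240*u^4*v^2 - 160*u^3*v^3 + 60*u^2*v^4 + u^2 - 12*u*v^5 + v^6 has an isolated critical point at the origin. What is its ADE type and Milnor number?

Type A_{5}, Milnor number mu = 5.

The Hessian of f at 0 is [[2, 0], [0, 0]] with rank 1, so corank 1. A Groebner basis of the Jacobian ideal J(f) in C{u,v} is {v^5, u}; counting standard monomials gives mu = 5. Corank 1: A-series; mu = 5 gives A_5.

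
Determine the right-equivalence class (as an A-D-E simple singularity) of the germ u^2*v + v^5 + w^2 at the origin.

D_{6}

The Hessian of f at 0 has rank 1. Corank 2; j^3 = u^2*v has shape L^2 M (L != M), so D-series; mu = 6 gives D_6.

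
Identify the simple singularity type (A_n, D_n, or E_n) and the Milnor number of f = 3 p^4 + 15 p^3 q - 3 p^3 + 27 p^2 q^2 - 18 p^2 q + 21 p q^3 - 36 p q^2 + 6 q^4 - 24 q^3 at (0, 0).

The Hessian of f at 0 has rank 0. Corank 2; j^3 = -3*(p + 2*q)^3 is a perfect cube, so E-series; the 4-jet and mu = 7 give E_7.

Type E_{7}, Milnor number mu = 7.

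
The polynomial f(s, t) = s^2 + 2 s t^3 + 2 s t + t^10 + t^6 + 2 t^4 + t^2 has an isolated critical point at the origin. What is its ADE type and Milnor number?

Type A_9, Milnor number mu = 9.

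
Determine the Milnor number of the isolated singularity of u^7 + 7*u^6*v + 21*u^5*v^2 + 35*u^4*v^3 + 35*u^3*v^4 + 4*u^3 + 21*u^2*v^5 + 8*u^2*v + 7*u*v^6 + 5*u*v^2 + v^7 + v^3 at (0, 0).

The Hessian of f at 0 has rank 0. Corank 2; j^3 = (u + v)*(2*u + v)^2 has shape L^2 M (L != M), so D-series; mu = 8 gives D_8.

8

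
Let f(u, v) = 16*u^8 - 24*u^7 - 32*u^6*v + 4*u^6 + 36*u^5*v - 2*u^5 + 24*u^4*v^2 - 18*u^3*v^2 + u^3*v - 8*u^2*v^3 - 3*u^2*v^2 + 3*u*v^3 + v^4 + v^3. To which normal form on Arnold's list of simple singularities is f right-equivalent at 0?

E7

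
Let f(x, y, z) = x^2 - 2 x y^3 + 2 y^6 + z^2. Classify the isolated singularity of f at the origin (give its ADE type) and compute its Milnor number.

The Hessian of f at 0 has rank 2. Corank 1: A-series; mu = 5 gives A_5.

Type A_{5}, Milnor number mu = 5.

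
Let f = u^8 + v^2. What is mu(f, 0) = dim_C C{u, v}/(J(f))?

The Hessian of f at 0 is [[0, 0], [0, 2]] with rank 1, so corank 1. A Groebner basis of the Jacobian ideal J(f) in C{u,v} is {u^7, v}; counting standard monomials gives mu = 7. Corank 1: A-series; mu = 7 gives A_7.

7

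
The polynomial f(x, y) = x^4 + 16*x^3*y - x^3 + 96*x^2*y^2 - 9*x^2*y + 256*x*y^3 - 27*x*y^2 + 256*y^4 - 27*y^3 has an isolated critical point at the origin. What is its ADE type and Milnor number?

Type E_6, Milnor number mu = 6.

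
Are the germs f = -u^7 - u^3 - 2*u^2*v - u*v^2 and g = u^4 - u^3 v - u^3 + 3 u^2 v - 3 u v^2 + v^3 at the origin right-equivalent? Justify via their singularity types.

No.

The Hessian of f at 0 is [[0, 0], [0, 0]] with rank 0, so corank 2. A Groebner basis of the Jacobian ideal J(f) in C{u,v} is {u*v/7 + v^6 + v^2/7, u*v^2 + v^3, u^2 + u*v}; counting standard monomials gives mu = 8. Corank 2; j^3 = -u*(u + v)^2 has shape L^2 M (L != M), so D-series; mu = 8 gives D_8. The Hessian of g at 0 is [[0, 0], [0, 0]] with rank 0, so corank 2. A Groebner basis of the Jacobian ideal J(g) in C{u,v} is {3*u^2 - 6*u*v + v^4 - v^3 + 3*v^2, u^3 - 3*u^2 + 6*u*v - 3*v^2, u^2*v - 3*u^2 + 6*u*v - 3*v^2, -2*u^2 + u*v^2 + 4*u*v - v^3/3 - 2*v^2}; counting standard monomials gives mu = 7. Corank 2; j^3 = -(u - v)^3 is a perfect cube, so E-series; the 4-jet and mu = 7 give E_7. f is D_8 but g is E_7, hence not right-equivalent.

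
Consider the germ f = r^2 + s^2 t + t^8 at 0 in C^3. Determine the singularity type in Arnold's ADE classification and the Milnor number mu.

The Hessian of f at 0 has rank 1. Corank 2; j^3 = s^2*t has shape L^2 M (L != M), so D-series; mu = 9 gives D_9.

Type D_{9}, Milnor number mu = 9.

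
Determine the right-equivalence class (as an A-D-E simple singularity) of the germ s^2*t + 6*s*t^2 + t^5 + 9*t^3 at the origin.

D6

The Hessian of f at 0 has rank 0. Corank 2; j^3 = t*(s + 3*t)^2 has shape L^2 M (L != M), so D-series; mu = 6 gives D_6.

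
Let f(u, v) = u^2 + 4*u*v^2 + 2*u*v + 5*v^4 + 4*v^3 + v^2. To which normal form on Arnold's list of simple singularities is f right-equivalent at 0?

The Hessian of f at 0 is [[2, 2], [2, 2]] with rank 1, so corank 1. A Groebner basis of the Jacobian ideal J(f) in C{u,v} is {u^2 + u/2 + v/2, u*v - u/2 - v/2, u/2 + v^2 + v/2}; counting standard monomials gives mu = 3. Corank 1: A-series; mu = 3 gives A_3.

A_3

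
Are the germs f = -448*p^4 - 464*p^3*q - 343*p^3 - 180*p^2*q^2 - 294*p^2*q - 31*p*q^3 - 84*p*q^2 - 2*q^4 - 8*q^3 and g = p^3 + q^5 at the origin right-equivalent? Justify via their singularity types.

No.

The Hessian of f at 0 is [[0, 0], [0, 0]] with rank 0, so corank 2. A Groebner basis of the Jacobian ideal J(f) in C{p,q} is {17294403*p^2/16 + 2470629*p*q/4 + q^4 - 343*q^3/16 + 352947*q^2/4, p^3 + 2205*p^2/8 + 315*p*q/2 + q^3/56 + 45*q^2/2, p^2*q - 10633*p^2/16 - 1519*p*q/4 - 23*q^3/336 - 217*q^2/4, 2401*p^2/2 + p*q^2 + 686*p*q + 11*q^3/42 + 98*q^2}; counting standard monomials gives mu = 7. Corank 2; j^3 = -(7*p + 2*q)^3 is a perfect cube, so E-series; the 4-jet and mu = 7 give E_7. The Hessian of g at 0 is [[0, 0], [0, 0]] with rank 0, so corank 2. A Groebner basis of the Jacobian ideal J(g) in C{p,q} is {q^4, p^2}; counting standard monomials gives mu = 8. Corank 2; j^3 = p^3 is a perfect cube, so E-series; the 5-jet and mu = 8 give E_8. f is E_7 but g is E_8, hence not right-equivalent.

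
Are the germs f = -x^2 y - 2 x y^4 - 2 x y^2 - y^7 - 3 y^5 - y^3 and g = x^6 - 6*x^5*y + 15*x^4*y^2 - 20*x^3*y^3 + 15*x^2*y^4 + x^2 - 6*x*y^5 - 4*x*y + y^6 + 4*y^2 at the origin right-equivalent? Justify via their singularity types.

The Hessian of f at 0 has rank 0. Corank 2; j^3 = -y*(x + y)^2 has shape L^2 M (L != M), so D-series; mu = 6 gives D_6. The Hessian of g at 0 has rank 1. Corank 1: A-series; mu = 5 gives A_5. f is D_6 but g is A_5, hence not right-equivalent.

No.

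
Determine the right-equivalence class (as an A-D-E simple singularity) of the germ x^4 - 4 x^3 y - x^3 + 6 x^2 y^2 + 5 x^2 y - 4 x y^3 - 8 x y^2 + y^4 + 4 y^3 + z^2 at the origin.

D_5

The Hessian of f at 0 is [[0, 0, 0], [0, 0, 0], [0, 0, 2]] with rank 1, so corank 2. A Groebner basis of the Jacobian ideal J(f) in C{x,y,z} is {x*y^2 + x*y/2 - y^2, x*y/4 + y^3 - y^2/2, x^2 - 3*x*y + 2*y^2, z}; counting standard monomials gives mu = 5. Corank 2; j^3 = -(x - 2*y)^2*(x - y) has shape L^2 M (L != M), so D-series; mu = 5 gives D_5.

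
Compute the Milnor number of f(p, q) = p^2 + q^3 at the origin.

2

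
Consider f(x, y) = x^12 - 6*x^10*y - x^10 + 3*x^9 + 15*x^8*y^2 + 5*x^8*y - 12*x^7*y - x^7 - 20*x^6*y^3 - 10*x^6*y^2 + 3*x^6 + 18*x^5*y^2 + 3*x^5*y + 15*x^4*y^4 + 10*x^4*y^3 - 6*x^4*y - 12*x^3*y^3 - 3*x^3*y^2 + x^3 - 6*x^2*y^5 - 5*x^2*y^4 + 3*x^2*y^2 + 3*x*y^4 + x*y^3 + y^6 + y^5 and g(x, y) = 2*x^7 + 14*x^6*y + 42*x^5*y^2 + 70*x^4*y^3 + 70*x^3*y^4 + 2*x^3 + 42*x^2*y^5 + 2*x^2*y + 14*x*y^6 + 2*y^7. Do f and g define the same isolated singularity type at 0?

No.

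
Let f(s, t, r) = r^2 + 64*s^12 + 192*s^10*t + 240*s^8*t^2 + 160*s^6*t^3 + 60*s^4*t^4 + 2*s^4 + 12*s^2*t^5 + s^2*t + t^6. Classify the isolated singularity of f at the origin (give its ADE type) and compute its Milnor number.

Type D_7, Milnor number mu = 7.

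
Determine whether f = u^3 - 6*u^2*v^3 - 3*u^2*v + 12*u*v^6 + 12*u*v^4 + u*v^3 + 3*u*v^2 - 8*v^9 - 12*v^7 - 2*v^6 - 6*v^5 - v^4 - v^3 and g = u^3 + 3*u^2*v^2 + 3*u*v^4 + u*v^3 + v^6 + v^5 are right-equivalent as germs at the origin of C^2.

Yes.

The Hessian of f at 0 has rank 0. Corank 2; j^3 = (u - v)^3 is a perfect cube, so E-series; the 4-jet and mu = 7 give E_7. The Hessian of g at 0 has rank 0. Corank 2; j^3 = u^3 is a perfect cube, so E-series; the 4-jet and mu = 7 give E_7. Both have type E_7, hence right-equivalent.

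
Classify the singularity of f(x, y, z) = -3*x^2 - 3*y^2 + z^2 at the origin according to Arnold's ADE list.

A1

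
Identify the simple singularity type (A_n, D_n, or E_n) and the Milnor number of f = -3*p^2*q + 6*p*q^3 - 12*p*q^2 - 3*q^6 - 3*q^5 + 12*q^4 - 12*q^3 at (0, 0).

The Hessian of f at 0 has rank 0. Corank 2; j^3 = -3*q*(p + 2*q)^2 has shape L^2 M (L != M), so D-series; mu = 7 gives D_7.

Type D7, Milnor number mu = 7.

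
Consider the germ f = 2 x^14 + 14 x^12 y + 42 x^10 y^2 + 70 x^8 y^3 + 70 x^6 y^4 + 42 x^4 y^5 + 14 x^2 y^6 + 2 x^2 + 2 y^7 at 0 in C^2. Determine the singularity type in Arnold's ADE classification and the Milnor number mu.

The Hessian of f at 0 has rank 1. Corank 1: A-series; mu = 6 gives A_6.

Type A_{6}, Milnor number mu = 6.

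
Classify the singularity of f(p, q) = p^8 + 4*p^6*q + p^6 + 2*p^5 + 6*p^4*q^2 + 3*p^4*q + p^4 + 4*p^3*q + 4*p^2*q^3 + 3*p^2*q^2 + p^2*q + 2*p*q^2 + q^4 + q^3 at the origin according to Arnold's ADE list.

The Hessian of f at 0 has rank 0. Corank 2; j^3 = q*(p + q)^2 has shape L^2 M (L != M), so D-series; mu = 5 gives D_5.

D_{5}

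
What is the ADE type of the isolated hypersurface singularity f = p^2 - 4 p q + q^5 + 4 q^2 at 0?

A_{4}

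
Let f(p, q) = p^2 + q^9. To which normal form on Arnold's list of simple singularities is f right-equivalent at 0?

A_{8}

The Hessian of f at 0 has rank 1. Corank 1: A-series; mu = 8 gives A_8.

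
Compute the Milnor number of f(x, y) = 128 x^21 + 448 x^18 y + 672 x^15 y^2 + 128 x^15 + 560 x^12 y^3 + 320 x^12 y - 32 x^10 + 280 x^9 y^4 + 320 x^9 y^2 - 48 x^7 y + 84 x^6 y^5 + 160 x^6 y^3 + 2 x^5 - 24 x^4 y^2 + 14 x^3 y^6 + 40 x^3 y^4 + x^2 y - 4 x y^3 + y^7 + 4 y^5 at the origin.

The Hessian of f at 0 has rank 0. Corank 2; j^3 = x^2*y has shape L^2 M (L != M), so D-series; mu = 8 gives D_8.

8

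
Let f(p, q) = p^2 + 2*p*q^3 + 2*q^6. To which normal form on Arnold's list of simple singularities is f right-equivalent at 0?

A_5

The Hessian of f at 0 has rank 1. Corank 1: A-series; mu = 5 gives A_5.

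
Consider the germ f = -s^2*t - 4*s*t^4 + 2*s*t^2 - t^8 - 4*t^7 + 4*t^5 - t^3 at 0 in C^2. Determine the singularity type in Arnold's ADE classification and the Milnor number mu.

The Hessian of f at 0 has rank 0. Corank 2; j^3 = -t*(s - t)^2 has shape L^2 M (L != M), so D-series; mu = 9 gives D_9.

Type D_9, Milnor number mu = 9.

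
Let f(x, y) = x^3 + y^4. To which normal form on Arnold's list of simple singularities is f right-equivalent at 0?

E_{6}

The Hessian of f at 0 is [[0, 0], [0, 0]] with rank 0, so corank 2. A Groebner basis of the Jacobian ideal J(f) in C{x,y} is {y^3, x^2}; counting standard monomials gives mu = 6. Corank 2; j^3 = x^3 is a perfect cube, so E-series; the 4-jet and mu = 6 give E_6.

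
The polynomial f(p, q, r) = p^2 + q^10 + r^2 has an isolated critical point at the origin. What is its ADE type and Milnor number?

The Hessian of f at 0 is [[2, 0, 0], [0, 0, 0], [0, 0, 2]] with rank 2, so corank 1. A Groebner basis of the Jacobian ideal J(f) in C{p,q,r} is {q^9, p, r}; counting standard monomials gives mu = 9. Corank 1: A-series; mu = 9 gives A_9.

Type A_9, Milnor number mu = 9.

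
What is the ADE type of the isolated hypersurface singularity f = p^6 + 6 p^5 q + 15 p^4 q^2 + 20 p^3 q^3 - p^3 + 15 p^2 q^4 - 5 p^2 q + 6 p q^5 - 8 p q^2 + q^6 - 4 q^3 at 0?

D_{7}

The Hessian of f at 0 has rank 0. Corank 2; j^3 = -(p + q)*(p + 2*q)^2 has shape L^2 M (L != M), so D-series; mu = 7 gives D_7.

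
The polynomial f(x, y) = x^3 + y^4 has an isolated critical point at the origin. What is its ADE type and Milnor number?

The Hessian of f at 0 has rank 0. Corank 2; j^3 = x^3 is a perfect cube, so E-series; the 4-jet and mu = 6 give E_6.

Type E_{6}, Milnor number mu = 6.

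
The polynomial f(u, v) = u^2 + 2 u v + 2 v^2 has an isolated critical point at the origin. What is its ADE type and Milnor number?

The Hessian of f at 0 has rank 2. Corank 0: nondegenerate Morse point, so A_1.

Type A1, Milnor number mu = 1.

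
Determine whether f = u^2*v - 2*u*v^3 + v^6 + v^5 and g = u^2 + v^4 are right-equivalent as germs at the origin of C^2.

No.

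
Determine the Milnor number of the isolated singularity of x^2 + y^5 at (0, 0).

4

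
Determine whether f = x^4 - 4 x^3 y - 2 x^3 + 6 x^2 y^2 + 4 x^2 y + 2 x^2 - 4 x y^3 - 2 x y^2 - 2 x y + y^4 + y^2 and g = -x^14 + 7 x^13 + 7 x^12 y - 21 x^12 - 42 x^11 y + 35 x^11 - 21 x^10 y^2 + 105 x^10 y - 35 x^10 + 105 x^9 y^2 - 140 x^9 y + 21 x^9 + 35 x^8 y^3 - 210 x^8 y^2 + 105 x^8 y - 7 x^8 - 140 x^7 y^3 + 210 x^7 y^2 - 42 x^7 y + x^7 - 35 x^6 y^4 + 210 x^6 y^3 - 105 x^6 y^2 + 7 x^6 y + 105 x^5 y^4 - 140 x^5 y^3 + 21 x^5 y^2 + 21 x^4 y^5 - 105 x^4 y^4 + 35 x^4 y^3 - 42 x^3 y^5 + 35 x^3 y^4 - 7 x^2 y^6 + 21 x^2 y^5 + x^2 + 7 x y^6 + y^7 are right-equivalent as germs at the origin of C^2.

No.

The Hessian of f at 0 is [[4, -2], [-2, 2]] with rank 2, so corank 0. A Groebner basis of the Jacobian ideal J(f) in C{x,y} is {x, y}; counting standard monomials gives mu = 1. Corank 0: nondegenerate Morse point, so A_1. The Hessian of g at 0 is [[2, 0], [0, 0]] with rank 1, so corank 1. A Groebner basis of the Jacobian ideal J(g) in C{x,y} is {y^6, x}; counting standard monomials gives mu = 6. Corank 1: A-series; mu = 6 gives A_6. f is A_1 but g is A_6, hence not right-equivalent.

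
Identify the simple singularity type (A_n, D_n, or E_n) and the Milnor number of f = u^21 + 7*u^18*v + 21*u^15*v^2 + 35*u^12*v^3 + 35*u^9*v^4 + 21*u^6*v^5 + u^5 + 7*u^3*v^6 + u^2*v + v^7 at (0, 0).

Type D8, Milnor number mu = 8.

The Hessian of f at 0 has rank 0. Corank 2; j^3 = u^2*v has shape L^2 M (L != M), so D-series; mu = 8 gives D_8.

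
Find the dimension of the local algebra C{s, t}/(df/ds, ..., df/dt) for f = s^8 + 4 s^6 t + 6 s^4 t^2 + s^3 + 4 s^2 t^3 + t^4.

6

The Hessian of f at 0 has rank 0. Corank 2; j^3 = s^3 is a perfect cube, so E-series; the 4-jet and mu = 6 give E_6.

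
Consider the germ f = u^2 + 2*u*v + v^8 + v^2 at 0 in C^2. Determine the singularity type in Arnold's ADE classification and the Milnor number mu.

Type A7, Milnor number mu = 7.

The Hessian of f at 0 is [[2, 2], [2, 2]] with rank 1, so corank 1. A Groebner basis of the Jacobian ideal J(f) in C{u,v} is {v^7, u + v}; counting standard monomials gives mu = 7. Corank 1: A-series; mu = 7 gives A_7.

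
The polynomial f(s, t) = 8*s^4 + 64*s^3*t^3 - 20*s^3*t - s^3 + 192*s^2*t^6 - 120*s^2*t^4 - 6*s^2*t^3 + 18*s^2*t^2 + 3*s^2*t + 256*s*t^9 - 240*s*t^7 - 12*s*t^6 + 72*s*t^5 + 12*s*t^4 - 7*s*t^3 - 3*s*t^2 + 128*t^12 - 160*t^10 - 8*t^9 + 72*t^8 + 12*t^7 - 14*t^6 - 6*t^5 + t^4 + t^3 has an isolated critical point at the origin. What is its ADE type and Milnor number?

Type E_{7}, Milnor number mu = 7.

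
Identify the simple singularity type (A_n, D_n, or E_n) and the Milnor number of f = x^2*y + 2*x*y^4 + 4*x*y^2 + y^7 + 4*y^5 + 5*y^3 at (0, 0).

The Hessian of f at 0 has rank 0. Corank 2; j^3 = y*(x^2 + 4*x*y + 5*y^2) splits into three distinct lines over C (the quadratic factor has nonzero discriminant), so D_4.

Type D4, Milnor number mu = 4.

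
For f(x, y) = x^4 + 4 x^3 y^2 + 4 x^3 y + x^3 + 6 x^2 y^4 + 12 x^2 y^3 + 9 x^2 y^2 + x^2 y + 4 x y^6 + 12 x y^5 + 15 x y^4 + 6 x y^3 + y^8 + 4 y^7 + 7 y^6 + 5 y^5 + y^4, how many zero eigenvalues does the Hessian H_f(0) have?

2

Hessian at 0 has rank 0.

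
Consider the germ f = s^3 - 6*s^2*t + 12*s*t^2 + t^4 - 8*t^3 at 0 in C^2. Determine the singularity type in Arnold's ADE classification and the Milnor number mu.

The Hessian of f at 0 has rank 0. Corank 2; j^3 = (s - 2*t)^3 is a perfect cube, so E-series; the 4-jet and mu = 6 give E_6.

Type E_{6}, Milnor number mu = 6.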